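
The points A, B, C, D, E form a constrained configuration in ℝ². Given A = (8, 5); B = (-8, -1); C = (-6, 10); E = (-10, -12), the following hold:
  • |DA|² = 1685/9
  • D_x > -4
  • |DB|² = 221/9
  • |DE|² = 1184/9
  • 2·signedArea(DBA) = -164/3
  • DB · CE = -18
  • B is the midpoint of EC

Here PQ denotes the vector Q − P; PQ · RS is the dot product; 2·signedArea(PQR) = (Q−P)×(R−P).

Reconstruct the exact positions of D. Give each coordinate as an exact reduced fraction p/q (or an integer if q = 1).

D = (-10/3, -8/3)

1. D_x = -10/3  [2·signedArea(DBA) = -164/3 ∩ DB · CE = -18]
2. D_y = -8/3  [2·signedArea(DBA) = -164/3 ∩ DB · CE = -18]
   → D = (-10/3, -8/3)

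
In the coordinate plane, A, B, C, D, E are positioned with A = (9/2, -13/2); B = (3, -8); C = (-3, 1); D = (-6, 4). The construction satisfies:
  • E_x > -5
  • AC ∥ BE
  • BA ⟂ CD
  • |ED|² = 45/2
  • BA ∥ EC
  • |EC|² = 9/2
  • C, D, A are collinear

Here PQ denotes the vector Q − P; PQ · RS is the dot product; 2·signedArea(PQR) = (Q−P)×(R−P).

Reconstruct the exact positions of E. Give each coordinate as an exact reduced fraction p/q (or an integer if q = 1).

1. E_x = -9/2  [BA ∥ EC ∩ AC ∥ BE]
2. E_y = -1/2  [BA ∥ EC ∩ AC ∥ BE]
   → E = (-9/2, -1/2)

E = (-9/2, -1/2)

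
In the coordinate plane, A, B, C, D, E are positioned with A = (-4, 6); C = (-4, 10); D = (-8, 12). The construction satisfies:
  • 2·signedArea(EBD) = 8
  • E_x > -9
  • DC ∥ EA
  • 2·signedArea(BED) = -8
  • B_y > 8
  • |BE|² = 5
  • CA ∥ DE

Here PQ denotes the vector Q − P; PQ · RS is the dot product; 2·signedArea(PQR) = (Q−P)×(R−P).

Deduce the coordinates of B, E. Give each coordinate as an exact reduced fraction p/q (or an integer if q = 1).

B = (-6, 9)
E = (-8, 8)

1. E_x = -8  [DC ∥ EA ∩ CA ∥ DE]
2. E_y = 8  [DC ∥ EA ∩ CA ∥ DE]
   → E = (-8, 8)
3. B_x = -6  [2·signedArea(BED) = -8]
4. B_y = 9  [|BE|² = 5]
   → B = (-6, 9)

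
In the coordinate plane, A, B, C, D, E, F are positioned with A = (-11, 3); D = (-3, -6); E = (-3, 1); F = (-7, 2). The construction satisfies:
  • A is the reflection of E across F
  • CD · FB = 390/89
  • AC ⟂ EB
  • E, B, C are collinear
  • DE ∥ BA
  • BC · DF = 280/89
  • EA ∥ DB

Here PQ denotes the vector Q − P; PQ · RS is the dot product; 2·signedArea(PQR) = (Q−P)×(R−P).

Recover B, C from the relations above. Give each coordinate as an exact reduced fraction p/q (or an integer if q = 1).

1. B_x = -11  [DE ∥ BA ∩ EA ∥ DB]
2. B_y = -4  [DE ∥ BA ∩ EA ∥ DB]
   → B = (-11, -4)
3. C_x = -699/89  [E, B, C are collinear ∩ AC ⟂ EB]
4. C_y = -181/89  [E, B, C are collinear ∩ AC ⟂ EB]
   → C = (-699/89, -181/89)

B = (-11, -4)
C = (-699/89, -181/89)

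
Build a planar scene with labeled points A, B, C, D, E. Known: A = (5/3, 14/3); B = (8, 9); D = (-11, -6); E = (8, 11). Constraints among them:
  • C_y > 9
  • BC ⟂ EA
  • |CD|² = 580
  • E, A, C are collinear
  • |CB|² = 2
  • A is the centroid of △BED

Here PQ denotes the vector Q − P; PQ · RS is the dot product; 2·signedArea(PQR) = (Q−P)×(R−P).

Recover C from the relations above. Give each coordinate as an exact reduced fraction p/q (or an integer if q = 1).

1. C_x = 7  [E, A, C are collinear ∩ BC ⟂ EA]
2. C_y = 10  [E, A, C are collinear ∩ BC ⟂ EA]
   → C = (7, 10)

C = (7, 10)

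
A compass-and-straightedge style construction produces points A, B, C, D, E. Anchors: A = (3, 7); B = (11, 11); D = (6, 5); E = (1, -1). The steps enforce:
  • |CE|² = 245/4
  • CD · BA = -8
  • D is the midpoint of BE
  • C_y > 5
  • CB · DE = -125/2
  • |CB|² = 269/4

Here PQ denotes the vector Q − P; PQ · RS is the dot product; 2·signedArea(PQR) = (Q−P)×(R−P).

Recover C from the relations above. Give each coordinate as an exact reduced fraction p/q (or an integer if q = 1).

1. C_x = 9/2  [CD · BA = -8 ∩ CB · DE = -125/2]
2. C_y = 6  [CD · BA = -8 ∩ CB · DE = -125/2]
   → C = (9/2, 6)

C = (9/2, 6)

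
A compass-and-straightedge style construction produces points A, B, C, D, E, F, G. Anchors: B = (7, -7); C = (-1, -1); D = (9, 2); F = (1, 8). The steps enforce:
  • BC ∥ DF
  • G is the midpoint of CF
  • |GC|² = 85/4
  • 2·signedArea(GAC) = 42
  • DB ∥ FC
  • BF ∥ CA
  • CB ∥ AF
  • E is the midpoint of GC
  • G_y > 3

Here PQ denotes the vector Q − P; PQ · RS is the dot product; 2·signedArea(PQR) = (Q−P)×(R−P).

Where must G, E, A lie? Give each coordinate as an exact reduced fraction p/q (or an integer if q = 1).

A = (-7, 14)
E = (-1/2, 5/4)
G = (0, 7/2)

1. G_x = 0  [G is the midpoint of CF]
2. G_y = 7/2  [G is the midpoint of CF]
   → G = (0, 7/2)
3. E_x = -1/2  [E is the midpoint of GC]
4. E_y = 5/4  [E is the midpoint of GC]
   → E = (-1/2, 5/4)
5. A_x = -7  [CB ∥ AF ∩ BF ∥ CA]
6. A_y = 14  [CB ∥ AF ∩ BF ∥ CA]
   → A = (-7, 14)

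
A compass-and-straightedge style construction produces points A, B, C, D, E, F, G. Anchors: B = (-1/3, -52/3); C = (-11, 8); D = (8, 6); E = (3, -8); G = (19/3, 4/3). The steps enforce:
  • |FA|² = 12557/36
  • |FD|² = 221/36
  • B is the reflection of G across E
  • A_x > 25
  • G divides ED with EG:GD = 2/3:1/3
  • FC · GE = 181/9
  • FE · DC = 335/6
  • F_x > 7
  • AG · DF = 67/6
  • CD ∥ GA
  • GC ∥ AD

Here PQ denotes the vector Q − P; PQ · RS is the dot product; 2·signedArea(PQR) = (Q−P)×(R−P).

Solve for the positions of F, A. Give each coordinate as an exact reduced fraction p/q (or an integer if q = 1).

1. F_x = 43/6  [FE · DC = 335/6 ∩ FC · GE = 181/9]
2. F_y = 11/3  [FE · DC = 335/6 ∩ FC · GE = 181/9]
   → F = (43/6, 11/3)
3. A_x = 76/3  [GC ∥ AD ∩ CD ∥ GA]
4. A_y = -2/3  [GC ∥ AD ∩ CD ∥ GA]
   → A = (76/3, -2/3)

A = (76/3, -2/3)
F = (43/6, 11/3)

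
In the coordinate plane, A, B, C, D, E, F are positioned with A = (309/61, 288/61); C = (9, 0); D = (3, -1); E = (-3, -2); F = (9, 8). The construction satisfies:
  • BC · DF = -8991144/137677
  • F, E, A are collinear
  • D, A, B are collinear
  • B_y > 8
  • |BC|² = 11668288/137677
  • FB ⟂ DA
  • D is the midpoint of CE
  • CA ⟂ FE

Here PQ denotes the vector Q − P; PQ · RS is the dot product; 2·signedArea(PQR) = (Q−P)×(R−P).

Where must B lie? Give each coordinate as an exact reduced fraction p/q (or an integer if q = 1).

B = (904053/137677, 1222376/137677)

1. B_x = 904053/137677  [D, A, B are collinear ∩ FB ⟂ DA]
2. B_y = 1222376/137677  [D, A, B are collinear ∩ FB ⟂ DA]
   → B = (904053/137677, 1222376/137677)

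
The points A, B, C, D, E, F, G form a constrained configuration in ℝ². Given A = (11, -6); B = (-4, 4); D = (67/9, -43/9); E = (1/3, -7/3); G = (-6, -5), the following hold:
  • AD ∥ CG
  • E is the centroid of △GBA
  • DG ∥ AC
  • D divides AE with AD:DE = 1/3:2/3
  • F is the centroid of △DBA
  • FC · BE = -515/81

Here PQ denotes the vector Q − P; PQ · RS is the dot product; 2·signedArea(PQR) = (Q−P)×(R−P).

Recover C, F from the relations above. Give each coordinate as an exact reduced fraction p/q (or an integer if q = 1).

C = (-22/9, -56/9)
F = (130/27, -61/27)

1. C_x = -22/9  [AD ∥ CG ∩ DG ∥ AC]
2. C_y = -56/9  [AD ∥ CG ∩ DG ∥ AC]
   → C = (-22/9, -56/9)
3. F_x = 130/27  [F is the centroid of △DBA]
4. F_y = -61/27  [F is the centroid of △DBA]
   → F = (130/27, -61/27)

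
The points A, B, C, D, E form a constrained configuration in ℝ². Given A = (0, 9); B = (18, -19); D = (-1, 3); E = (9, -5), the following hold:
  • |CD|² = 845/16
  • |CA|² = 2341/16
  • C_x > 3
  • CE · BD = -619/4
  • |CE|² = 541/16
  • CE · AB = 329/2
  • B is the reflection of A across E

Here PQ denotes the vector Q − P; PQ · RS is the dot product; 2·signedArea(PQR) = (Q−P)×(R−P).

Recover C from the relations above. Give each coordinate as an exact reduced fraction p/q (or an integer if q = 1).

C = (15/4, -5/2)

1. C_x = 15/4  [CE · BD = -619/4 ∩ CE · AB = 329/2]
2. C_y = -5/2  [CE · BD = -619/4 ∩ CE · AB = 329/2]
   → C = (15/4, -5/2)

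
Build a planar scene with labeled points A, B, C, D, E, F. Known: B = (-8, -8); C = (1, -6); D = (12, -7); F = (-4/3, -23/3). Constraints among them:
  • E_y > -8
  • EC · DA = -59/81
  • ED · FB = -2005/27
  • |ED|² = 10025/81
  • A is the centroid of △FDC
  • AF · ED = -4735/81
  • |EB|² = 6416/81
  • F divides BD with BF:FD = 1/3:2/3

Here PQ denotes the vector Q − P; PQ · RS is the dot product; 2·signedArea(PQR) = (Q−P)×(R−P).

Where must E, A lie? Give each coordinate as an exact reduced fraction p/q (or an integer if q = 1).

1. E_x = 8/9  [line 20/3·x + 1/3·y + -92/27 = 0 ∩ |ED|² = 10025/81]
2. E_y = -68/9  [line 20/3·x + 1/3·y + -92/27 = 0 ∩ |ED|² = 10025/81]
   → E = (8/9, -68/9)
3. A_x = 35/9  [EC · DA = -59/81 ∩ A is the centroid of △FDC]
4. A_y = -62/9  [EC · DA = -59/81 ∩ A is the centroid of △FDC]
   → A = (35/9, -62/9)

A = (35/9, -62/9)
E = (8/9, -68/9)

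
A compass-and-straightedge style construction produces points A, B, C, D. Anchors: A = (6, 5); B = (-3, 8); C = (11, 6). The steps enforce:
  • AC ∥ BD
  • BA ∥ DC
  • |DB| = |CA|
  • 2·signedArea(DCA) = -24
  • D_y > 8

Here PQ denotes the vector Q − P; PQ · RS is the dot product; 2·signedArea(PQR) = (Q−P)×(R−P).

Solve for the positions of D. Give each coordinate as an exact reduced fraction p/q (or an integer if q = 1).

D = (2, 9)

1. D_x = 2  [BA ∥ DC ∩ AC ∥ BD]
2. D_y = 9  [BA ∥ DC ∩ AC ∥ BD]
   → D = (2, 9)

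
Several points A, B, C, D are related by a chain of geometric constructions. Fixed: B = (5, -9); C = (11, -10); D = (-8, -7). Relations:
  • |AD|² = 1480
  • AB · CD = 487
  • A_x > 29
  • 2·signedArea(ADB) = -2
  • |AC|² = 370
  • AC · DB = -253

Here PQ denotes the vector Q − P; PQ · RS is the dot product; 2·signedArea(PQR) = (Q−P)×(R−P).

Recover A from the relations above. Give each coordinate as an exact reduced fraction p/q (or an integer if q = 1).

1. A_x = 30  [AC · DB = -253 ∩ 2·signedArea(ADB) = -2]
2. A_y = -13  [AC · DB = -253 ∩ 2·signedArea(ADB) = -2]
   → A = (30, -13)

A = (30, -13)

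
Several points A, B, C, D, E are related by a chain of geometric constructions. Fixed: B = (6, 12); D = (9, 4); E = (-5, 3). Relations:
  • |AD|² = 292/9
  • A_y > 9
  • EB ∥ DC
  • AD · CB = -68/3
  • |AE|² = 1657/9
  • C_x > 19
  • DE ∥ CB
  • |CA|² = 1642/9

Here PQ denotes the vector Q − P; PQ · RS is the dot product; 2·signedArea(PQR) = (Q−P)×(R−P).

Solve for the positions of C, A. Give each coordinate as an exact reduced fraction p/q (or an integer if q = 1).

A = (7, 28/3)
C = (20, 13)

1. C_x = 20  [DE ∥ CB ∩ EB ∥ DC]
2. C_y = 13  [DE ∥ CB ∩ EB ∥ DC]
   → C = (20, 13)
3. A_x = 7  [line 14·x + 1·y + -322/3 = 0 ∩ |AD|² = 292/9]
4. A_y = 28/3  [line 14·x + 1·y + -322/3 = 0 ∩ |AD|² = 292/9]
   → A = (7, 28/3)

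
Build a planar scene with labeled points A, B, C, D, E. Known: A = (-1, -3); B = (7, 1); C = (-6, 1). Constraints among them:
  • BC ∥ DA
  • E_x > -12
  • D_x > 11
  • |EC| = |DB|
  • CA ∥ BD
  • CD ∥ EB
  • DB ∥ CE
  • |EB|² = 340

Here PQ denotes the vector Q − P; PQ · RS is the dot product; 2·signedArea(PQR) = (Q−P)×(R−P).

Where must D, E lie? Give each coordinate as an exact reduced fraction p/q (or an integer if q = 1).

1. D_x = 12  [BC ∥ DA ∩ CA ∥ BD]
2. D_y = -3  [BC ∥ DA ∩ CA ∥ BD]
   → D = (12, -3)
3. E_x = -11  [CD ∥ EB ∩ DB ∥ CE]
4. E_y = 5  [CD ∥ EB ∩ DB ∥ CE]
   → E = (-11, 5)

D = (12, -3)
E = (-11, 5)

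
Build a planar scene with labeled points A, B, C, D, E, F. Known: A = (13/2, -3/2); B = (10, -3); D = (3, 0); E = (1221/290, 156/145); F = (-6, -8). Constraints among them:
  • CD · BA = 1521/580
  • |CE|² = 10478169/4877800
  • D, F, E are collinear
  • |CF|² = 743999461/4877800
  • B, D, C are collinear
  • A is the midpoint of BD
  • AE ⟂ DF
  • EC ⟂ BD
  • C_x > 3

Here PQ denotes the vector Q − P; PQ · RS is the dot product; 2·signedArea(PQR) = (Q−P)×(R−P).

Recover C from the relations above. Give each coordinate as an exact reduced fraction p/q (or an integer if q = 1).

C = (61107/16820, -4563/16820)

1. C_x = 61107/16820  [B, D, C are collinear ∩ EC ⟂ BD]
2. C_y = -4563/16820  [B, D, C are collinear ∩ EC ⟂ BD]
   → C = (61107/16820, -4563/16820)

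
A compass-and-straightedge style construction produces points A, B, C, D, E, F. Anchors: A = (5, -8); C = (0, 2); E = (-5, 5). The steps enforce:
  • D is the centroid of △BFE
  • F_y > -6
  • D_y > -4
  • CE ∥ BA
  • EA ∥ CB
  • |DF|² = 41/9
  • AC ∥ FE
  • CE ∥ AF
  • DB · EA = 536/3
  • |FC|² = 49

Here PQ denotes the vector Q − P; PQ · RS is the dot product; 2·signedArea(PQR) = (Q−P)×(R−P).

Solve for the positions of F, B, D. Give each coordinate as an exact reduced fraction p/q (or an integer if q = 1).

1. F_x = 0  [AC ∥ FE ∩ CE ∥ AF]
2. F_y = -5  [AC ∥ FE ∩ CE ∥ AF]
   → F = (0, -5)
3. B_x = 10  [CE ∥ BA ∩ EA ∥ CB]
4. B_y = -11  [CE ∥ BA ∩ EA ∥ CB]
   → B = (10, -11)
5. D_x = 5/3  [D is the centroid of △BFE]
6. D_y = -11/3  [D is the centroid of △BFE]
   → D = (5/3, -11/3)

B = (10, -11)
D = (5/3, -11/3)
F = (0, -5)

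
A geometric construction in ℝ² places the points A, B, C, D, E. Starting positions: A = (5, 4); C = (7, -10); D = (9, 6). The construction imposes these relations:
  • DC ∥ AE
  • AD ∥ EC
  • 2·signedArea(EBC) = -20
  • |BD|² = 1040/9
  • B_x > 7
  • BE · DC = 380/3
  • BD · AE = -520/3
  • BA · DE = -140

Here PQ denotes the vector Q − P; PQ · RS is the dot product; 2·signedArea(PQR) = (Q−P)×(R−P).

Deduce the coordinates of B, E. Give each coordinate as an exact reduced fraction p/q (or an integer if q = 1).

B = (23/3, -14/3)
E = (3, -12)

1. E_x = 3  [AD ∥ EC ∩ DC ∥ AE]
2. E_y = -12  [AD ∥ EC ∩ DC ∥ AE]
   → E = (3, -12)
3. B_x = 23/3  [BA · DE = -140 ∩ BD · AE = -520/3]
4. B_y = -14/3  [BA · DE = -140 ∩ BD · AE = -520/3]
   → B = (23/3, -14/3)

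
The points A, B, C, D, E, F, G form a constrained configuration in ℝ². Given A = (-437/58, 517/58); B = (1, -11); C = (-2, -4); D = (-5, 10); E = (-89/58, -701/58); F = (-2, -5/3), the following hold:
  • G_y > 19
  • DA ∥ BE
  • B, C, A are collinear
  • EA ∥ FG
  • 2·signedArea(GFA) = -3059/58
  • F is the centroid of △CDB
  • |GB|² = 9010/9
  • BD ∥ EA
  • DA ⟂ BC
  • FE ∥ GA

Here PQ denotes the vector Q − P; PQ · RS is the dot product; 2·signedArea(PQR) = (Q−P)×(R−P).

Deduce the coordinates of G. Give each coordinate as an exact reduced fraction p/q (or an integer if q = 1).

1. G_x = -8  [FE ∥ GA ∩ EA ∥ FG]
2. G_y = 58/3  [FE ∥ GA ∩ EA ∥ FG]
   → G = (-8, 58/3)

G = (-8, 58/3)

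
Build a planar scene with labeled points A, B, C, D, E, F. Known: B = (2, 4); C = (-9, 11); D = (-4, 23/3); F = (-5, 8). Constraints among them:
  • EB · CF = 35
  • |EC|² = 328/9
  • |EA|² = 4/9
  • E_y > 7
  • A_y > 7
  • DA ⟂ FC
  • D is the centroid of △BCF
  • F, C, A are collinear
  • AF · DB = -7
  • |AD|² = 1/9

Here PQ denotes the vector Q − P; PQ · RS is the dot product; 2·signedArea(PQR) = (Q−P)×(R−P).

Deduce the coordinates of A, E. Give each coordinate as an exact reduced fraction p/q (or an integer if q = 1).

A = (-21/5, 37/5)
E = (-19/5, 119/15)

1. A_x = -21/5  [F, C, A are collinear ∩ DA ⟂ FC]
2. A_y = 37/5  [F, C, A are collinear ∩ DA ⟂ FC]
   → A = (-21/5, 37/5)
3. E_x = -19/5  [line -4·x + 3·y + -39 = 0 ∩ |EC|² = 328/9]
4. E_y = 119/15  [line -4·x + 3·y + -39 = 0 ∩ |EC|² = 328/9]
   → E = (-19/5, 119/15)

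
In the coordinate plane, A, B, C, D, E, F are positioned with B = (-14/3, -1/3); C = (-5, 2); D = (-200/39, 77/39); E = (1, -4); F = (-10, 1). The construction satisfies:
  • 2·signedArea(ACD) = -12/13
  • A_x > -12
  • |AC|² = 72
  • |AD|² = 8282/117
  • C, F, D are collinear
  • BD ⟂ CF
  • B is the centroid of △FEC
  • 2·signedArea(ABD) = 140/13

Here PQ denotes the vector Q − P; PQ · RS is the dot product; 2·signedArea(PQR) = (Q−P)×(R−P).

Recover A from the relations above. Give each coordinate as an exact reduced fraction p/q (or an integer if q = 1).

A = (-11, 8)

1. A_x = -11  [2·signedArea(ABD) = 140/13 ∩ 2·signedArea(ACD) = -12/13]
2. A_y = 8  [2·signedArea(ABD) = 140/13 ∩ 2·signedArea(ACD) = -12/13]
   → A = (-11, 8)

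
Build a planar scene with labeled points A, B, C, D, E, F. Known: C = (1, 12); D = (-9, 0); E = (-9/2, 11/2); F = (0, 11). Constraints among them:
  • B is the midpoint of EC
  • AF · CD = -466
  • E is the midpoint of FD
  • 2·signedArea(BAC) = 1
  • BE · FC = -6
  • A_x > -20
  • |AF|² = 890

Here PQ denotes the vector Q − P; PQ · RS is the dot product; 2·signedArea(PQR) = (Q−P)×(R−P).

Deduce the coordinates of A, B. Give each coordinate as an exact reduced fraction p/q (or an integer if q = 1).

1. B_x = -7/4  [B is the midpoint of EC]
2. B_y = 35/4  [B is the midpoint of EC]
   → B = (-7/4, 35/4)
3. A_x = -19  [AF · CD = -466 ∩ 2·signedArea(BAC) = 1]
4. A_y = -12  [AF · CD = -466 ∩ 2·signedArea(BAC) = 1]
   → A = (-19, -12)

A = (-19, -12)
B = (-7/4, 35/4)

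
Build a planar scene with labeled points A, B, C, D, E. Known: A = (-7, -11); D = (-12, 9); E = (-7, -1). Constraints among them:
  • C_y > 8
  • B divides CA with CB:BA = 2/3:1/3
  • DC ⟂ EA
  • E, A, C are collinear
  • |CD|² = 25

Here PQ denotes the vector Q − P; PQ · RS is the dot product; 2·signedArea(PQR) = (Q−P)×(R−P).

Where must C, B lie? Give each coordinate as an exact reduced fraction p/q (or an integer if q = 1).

1. C_x = -7  [E, A, C are collinear ∩ DC ⟂ EA]
2. C_y = 9  [E, A, C are collinear ∩ DC ⟂ EA]
   → C = (-7, 9)
3. B_x = -7  [B divides CA with CB:BA = 2/3:1/3]
4. B_y = -13/3  [B divides CA with CB:BA = 2/3:1/3]
   → B = (-7, -13/3)

B = (-7, -13/3)
C = (-7, 9)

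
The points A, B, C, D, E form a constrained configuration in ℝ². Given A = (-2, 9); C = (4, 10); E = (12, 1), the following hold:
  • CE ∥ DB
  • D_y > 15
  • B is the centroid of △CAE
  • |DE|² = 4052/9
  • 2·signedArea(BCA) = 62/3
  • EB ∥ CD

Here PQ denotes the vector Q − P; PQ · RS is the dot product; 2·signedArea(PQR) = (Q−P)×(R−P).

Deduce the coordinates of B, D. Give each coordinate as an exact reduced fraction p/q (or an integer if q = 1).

1. B_x = 14/3  [B is the centroid of △CAE]
2. B_y = 20/3  [B is the centroid of △CAE]
   → B = (14/3, 20/3)
3. D_x = -10/3  [CE ∥ DB ∩ EB ∥ CD]
4. D_y = 47/3  [CE ∥ DB ∩ EB ∥ CD]
   → D = (-10/3, 47/3)

B = (14/3, 20/3)
D = (-10/3, 47/3)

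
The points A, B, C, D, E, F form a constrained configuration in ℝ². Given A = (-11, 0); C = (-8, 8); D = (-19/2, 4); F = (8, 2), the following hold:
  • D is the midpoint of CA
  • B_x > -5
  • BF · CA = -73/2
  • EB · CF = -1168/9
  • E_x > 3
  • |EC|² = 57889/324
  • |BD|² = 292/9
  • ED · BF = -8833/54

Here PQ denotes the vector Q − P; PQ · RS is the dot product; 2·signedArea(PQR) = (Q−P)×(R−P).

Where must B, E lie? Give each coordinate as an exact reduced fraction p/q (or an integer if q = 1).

1. B_x = -25/6  [line 3·x + 8·y + -7/2 = 0 ∩ |BD|² = 292/9]
2. B_y = 2  [line 3·x + 8·y + -7/2 = 0 ∩ |BD|² = 292/9]
   → B = (-25/6, 2)
3. E_x = 71/18  [ED · BF = -8833/54 ∩ EB · CF = -1168/9]
4. E_y = 2  [ED · BF = -8833/54 ∩ EB · CF = -1168/9]
   → E = (71/18, 2)

B = (-25/6, 2)
E = (71/18, 2)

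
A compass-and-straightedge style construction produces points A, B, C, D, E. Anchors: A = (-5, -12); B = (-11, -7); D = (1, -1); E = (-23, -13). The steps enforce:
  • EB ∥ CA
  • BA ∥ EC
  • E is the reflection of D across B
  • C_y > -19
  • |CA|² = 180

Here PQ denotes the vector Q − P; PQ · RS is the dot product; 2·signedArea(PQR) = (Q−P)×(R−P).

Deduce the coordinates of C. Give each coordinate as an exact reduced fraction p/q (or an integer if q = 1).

C = (-17, -18)

1. C_x = -17  [EB ∥ CA ∩ BA ∥ EC]
2. C_y = -18  [EB ∥ CA ∩ BA ∥ EC]
   → C = (-17, -18)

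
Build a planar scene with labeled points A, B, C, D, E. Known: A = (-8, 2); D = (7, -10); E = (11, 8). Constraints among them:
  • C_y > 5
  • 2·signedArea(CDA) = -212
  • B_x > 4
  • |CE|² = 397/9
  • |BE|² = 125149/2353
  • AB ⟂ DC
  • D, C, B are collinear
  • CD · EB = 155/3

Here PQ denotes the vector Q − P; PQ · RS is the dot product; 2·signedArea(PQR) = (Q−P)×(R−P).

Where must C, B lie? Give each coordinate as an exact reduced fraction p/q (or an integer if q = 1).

B = (11704/2353, 9158/2353)
C = (14/3, 6)

1. C_x = 14/3  [line -12·x + -15·y + 146 = 0 ∩ |CE|² = 397/9]
2. C_y = 6  [line -12·x + -15·y + 146 = 0 ∩ |CE|² = 397/9]
   → C = (14/3, 6)
3. B_x = 11704/2353  [D, C, B are collinear ∩ AB ⟂ DC]
4. B_y = 9158/2353  [D, C, B are collinear ∩ AB ⟂ DC]
   → B = (11704/2353, 9158/2353)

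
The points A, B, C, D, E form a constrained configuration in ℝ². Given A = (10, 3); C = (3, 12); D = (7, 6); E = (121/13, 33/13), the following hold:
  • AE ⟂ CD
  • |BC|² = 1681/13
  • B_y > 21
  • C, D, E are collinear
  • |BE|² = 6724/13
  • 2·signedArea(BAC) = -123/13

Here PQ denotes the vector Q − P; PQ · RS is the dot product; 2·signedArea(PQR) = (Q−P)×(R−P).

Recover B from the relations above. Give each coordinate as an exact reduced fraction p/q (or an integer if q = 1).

B = (-43/13, 279/13)

1. B_x = -43/13  [line -9·x + -7·y + 1566/13 = 0 ∩ |BC|² = 1681/13]
2. B_y = 279/13  [line -9·x + -7·y + 1566/13 = 0 ∩ |BC|² = 1681/13]
   → B = (-43/13, 279/13)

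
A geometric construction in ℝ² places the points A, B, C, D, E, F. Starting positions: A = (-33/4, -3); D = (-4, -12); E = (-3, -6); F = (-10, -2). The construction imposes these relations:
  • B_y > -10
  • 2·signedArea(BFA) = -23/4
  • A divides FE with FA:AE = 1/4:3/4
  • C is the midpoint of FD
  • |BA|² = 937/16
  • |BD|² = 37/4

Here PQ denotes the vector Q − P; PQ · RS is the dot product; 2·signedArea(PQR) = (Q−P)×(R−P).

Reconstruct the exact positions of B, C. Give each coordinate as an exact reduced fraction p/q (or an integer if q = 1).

B = (-7/2, -9)
C = (-7, -7)

1. B_x = -7/2  [line 1·x + 7/4·y + 77/4 = 0 ∩ |BD|² = 37/4]
2. B_y = -9  [line 1·x + 7/4·y + 77/4 = 0 ∩ |BD|² = 37/4]
   → B = (-7/2, -9)
3. C_x = -7  [C is the midpoint of FD]
4. C_y = -7  [C is the midpoint of FD]
   → C = (-7, -7)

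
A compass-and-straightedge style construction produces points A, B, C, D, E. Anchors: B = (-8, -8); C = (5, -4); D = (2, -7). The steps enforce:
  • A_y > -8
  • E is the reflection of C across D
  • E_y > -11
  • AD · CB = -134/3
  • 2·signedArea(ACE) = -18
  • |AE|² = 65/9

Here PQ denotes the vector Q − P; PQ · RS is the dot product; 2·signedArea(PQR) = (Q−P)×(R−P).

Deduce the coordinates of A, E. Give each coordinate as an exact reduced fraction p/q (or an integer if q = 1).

A = (-4/3, -22/3)
E = (-1, -10)

1. E_x = -1  [E is the reflection of C across D]
2. E_y = -10  [E is the reflection of C across D]
   → E = (-1, -10)
3. A_x = -4/3  [2·signedArea(ACE) = -18 ∩ AD · CB = -134/3]
4. A_y = -22/3  [2·signedArea(ACE) = -18 ∩ AD · CB = -134/3]
   → A = (-4/3, -22/3)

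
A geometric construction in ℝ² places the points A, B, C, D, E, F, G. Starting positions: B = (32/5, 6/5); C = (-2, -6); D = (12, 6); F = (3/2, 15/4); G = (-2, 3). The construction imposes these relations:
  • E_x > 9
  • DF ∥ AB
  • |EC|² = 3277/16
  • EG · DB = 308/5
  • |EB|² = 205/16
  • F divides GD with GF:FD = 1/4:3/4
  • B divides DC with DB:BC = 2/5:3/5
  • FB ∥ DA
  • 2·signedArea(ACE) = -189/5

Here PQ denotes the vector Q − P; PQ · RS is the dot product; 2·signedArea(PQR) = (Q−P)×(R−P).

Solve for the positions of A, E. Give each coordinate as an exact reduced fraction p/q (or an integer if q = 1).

A = (169/10, 69/20)
E = (99/10, 39/20)

1. A_x = 169/10  [DF ∥ AB ∩ FB ∥ DA]
2. A_y = 69/20  [DF ∥ AB ∩ FB ∥ DA]
   → A = (169/10, 69/20)
3. E_x = 99/10  [EG · DB = 308/5 ∩ 2·signedArea(ACE) = -189/5]
4. E_y = 39/20  [EG · DB = 308/5 ∩ 2·signedArea(ACE) = -189/5]
   → E = (99/10, 39/20)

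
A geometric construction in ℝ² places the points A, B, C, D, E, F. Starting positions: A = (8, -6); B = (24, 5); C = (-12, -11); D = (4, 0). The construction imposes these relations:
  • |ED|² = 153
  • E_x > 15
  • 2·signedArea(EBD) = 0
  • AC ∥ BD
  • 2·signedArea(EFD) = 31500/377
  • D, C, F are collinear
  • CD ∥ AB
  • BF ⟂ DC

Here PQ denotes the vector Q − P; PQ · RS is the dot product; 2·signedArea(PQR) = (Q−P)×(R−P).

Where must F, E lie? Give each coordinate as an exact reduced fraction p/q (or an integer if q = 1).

1. F_x = 7508/377  [D, C, F are collinear ∩ BF ⟂ DC]
2. F_y = 4125/377  [D, C, F are collinear ∩ BF ⟂ DC]
   → F = (7508/377, 4125/377)
3. E_x = 16  [2·signedArea(EBD) = 0 ∩ 2·signedArea(EFD) = 31500/377]
4. E_y = 3  [2·signedArea(EBD) = 0 ∩ 2·signedArea(EFD) = 31500/377]
   → E = (16, 3)

E = (16, 3)
F = (7508/377, 4125/377)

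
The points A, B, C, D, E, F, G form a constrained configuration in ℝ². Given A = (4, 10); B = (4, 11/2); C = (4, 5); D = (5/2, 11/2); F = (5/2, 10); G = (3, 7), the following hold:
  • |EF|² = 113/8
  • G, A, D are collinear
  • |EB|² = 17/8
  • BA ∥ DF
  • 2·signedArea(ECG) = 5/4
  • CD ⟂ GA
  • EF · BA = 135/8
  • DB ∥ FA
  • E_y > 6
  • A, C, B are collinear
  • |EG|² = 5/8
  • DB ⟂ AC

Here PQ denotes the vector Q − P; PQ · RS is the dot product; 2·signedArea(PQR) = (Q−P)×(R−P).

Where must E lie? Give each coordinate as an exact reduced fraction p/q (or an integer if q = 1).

E = (11/4, 25/4)

1. E_x = 11/4  [EF · BA = 135/8 ∩ 2·signedArea(ECG) = 5/4]
2. E_y = 25/4  [EF · BA = 135/8 ∩ 2·signedArea(ECG) = 5/4]
   → E = (11/4, 25/4)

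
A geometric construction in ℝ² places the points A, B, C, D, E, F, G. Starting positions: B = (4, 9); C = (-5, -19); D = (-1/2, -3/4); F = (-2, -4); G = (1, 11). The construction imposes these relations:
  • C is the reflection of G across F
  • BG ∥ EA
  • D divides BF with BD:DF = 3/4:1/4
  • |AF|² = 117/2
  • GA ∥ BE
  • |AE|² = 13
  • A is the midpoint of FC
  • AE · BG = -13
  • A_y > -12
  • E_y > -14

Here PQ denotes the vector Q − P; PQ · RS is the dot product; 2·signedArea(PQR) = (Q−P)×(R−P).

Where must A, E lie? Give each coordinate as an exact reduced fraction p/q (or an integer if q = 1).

1. A_x = -7/2  [A is the midpoint of FC]
2. A_y = -23/2  [A is the midpoint of FC]
   → A = (-7/2, -23/2)
3. E_x = -1/2  [BG ∥ EA ∩ GA ∥ BE]
4. E_y = -27/2  [BG ∥ EA ∩ GA ∥ BE]
   → E = (-1/2, -27/2)

A = (-7/2, -23/2)
E = (-1/2, -27/2)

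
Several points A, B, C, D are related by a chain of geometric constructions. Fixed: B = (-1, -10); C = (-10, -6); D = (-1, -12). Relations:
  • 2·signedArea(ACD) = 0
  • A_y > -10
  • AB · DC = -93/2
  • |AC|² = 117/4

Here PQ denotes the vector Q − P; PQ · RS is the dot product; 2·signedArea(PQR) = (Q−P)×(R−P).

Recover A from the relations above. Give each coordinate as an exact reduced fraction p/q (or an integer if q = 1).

A = (-11/2, -9)

1. A_x = -11/2  [2·signedArea(ACD) = 0 ∩ AB · DC = -93/2]
2. A_y = -9  [2·signedArea(ACD) = 0 ∩ AB · DC = -93/2]
   → A = (-11/2, -9)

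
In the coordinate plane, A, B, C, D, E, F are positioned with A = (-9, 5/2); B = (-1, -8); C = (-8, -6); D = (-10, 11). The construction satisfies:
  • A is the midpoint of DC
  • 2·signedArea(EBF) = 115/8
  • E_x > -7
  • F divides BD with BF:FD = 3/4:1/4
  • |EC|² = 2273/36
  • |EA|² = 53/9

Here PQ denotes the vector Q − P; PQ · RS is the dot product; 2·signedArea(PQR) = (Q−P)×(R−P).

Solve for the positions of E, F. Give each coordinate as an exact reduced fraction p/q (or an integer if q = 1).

E = (-20/3, 11/6)
F = (-31/4, 25/4)

1. F_x = -31/4  [F divides BD with BF:FD = 3/4:1/4]
2. F_y = 25/4  [F divides BD with BF:FD = 3/4:1/4]
   → F = (-31/4, 25/4)
3. E_x = -20/3  [line -57/4·x + -27/4·y + -661/8 = 0 ∩ |EA|² = 53/9]
4. E_y = 11/6  [line -57/4·x + -27/4·y + -661/8 = 0 ∩ |EA|² = 53/9]
   → E = (-20/3, 11/6)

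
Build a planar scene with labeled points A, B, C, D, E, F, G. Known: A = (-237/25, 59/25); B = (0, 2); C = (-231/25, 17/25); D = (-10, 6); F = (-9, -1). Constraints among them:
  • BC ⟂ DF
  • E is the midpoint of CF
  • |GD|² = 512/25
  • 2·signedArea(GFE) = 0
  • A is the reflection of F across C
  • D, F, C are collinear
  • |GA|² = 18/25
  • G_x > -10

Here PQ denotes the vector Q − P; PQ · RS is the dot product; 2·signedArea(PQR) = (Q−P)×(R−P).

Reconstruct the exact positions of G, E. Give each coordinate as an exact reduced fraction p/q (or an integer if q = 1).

1. E_x = -228/25  [E is the midpoint of CF]
2. E_y = -4/25  [E is the midpoint of CF]
   → E = (-228/25, -4/25)
3. G_x = -234/25  [line -21/25·x + -3/25·y + -192/25 = 0 ∩ |GD|² = 512/25]
4. G_y = 38/25  [line -21/25·x + -3/25·y + -192/25 = 0 ∩ |GD|² = 512/25]
   → G = (-234/25, 38/25)

E = (-228/25, -4/25)
G = (-234/25, 38/25)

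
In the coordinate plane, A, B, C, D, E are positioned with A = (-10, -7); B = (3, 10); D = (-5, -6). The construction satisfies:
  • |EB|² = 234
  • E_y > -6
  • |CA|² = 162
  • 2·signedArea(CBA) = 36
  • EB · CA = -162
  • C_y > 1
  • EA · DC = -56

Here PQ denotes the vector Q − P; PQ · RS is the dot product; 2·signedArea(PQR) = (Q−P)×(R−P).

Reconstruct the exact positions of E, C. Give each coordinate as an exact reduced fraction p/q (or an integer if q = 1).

C = (-1, 2)
E = (0, -5)

1. C_x = -1  [line 17·x + -13·y + 43 = 0 ∩ |CA|² = 162]
2. C_y = 2  [line 17·x + -13·y + 43 = 0 ∩ |CA|² = 162]
   → C = (-1, 2)
3. E_x = 0  [EA · DC = -56 ∩ EB · CA = -162]
4. E_y = -5  [EA · DC = -56 ∩ EB · CA = -162]
   → E = (0, -5)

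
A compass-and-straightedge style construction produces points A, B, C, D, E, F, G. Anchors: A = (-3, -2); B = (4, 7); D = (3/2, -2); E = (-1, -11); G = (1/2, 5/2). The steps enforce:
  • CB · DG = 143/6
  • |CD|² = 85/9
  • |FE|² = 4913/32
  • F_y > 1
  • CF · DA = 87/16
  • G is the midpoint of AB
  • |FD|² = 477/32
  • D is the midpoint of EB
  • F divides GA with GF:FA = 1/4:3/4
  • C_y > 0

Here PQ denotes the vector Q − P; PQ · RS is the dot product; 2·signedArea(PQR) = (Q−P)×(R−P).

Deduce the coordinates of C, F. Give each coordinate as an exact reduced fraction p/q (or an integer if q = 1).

1. C_x = 5/6  [line 1·x + -9/2·y + 11/3 = 0 ∩ |CD|² = 85/9]
2. C_y = 1  [line 1·x + -9/2·y + 11/3 = 0 ∩ |CD|² = 85/9]
   → C = (5/6, 1)
3. F_x = -3/8  [CF · DA = 87/16 ∩ F divides GA with GF:FA = 1/4:3/4]
4. F_y = 11/8  [CF · DA = 87/16 ∩ F divides GA with GF:FA = 1/4:3/4]
   → F = (-3/8, 11/8)

C = (5/6, 1)
F = (-3/8, 11/8)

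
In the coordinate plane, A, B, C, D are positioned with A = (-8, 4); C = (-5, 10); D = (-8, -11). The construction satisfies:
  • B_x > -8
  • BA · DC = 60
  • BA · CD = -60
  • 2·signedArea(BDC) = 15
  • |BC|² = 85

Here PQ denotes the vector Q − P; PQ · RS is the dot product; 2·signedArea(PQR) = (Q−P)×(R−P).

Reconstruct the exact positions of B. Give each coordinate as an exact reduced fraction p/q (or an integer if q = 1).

B = (-7, 1)

1. B_x = -7  [2·signedArea(BDC) = 15 ∩ BA · DC = 60]
2. B_y = 1  [2·signedArea(BDC) = 15 ∩ BA · DC = 60]
   → B = (-7, 1)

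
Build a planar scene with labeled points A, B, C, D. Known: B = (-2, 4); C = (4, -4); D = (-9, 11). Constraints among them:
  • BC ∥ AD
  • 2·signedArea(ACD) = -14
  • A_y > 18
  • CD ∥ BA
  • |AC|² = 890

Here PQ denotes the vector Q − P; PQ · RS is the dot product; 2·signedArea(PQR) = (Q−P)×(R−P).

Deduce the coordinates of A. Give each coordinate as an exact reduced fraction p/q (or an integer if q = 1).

1. A_x = -15  [BC ∥ AD ∩ CD ∥ BA]
2. A_y = 19  [BC ∥ AD ∩ CD ∥ BA]
   → A = (-15, 19)

A = (-15, 19)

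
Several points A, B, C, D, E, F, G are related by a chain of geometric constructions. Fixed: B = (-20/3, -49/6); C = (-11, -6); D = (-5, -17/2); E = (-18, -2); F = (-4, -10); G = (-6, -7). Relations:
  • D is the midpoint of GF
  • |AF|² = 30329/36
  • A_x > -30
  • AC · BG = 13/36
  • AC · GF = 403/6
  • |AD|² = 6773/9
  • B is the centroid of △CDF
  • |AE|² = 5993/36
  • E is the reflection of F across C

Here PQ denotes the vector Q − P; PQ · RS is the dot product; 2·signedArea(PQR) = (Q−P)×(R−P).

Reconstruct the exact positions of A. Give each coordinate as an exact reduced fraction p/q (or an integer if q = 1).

1. A_x = -88/3  [AC · GF = 403/6 ∩ AC · BG = 13/36]
2. A_y = 25/6  [AC · GF = 403/6 ∩ AC · BG = 13/36]
   → A = (-88/3, 25/6)

A = (-88/3, 25/6)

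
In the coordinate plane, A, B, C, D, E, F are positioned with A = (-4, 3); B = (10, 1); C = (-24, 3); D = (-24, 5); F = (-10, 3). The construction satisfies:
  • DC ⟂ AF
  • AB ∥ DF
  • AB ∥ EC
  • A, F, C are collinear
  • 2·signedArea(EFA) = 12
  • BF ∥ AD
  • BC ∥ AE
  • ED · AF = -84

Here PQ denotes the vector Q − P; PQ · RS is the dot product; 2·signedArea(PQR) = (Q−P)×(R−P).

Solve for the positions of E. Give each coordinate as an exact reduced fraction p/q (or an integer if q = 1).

E = (-38, 5)

1. E_x = -38  [AB ∥ EC ∩ BC ∥ AE]
2. E_y = 5  [AB ∥ EC ∩ BC ∥ AE]
   → E = (-38, 5)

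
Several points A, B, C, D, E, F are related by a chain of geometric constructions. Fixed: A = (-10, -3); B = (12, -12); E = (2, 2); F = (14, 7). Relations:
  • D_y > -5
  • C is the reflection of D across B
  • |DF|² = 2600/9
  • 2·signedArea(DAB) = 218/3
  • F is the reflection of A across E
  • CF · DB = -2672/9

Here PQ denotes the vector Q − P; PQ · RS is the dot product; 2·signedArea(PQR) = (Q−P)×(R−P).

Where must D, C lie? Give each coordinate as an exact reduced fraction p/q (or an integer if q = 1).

C = (68/3, -59/3)
D = (4/3, -13/3)

1. D_x = 4/3  [line 9·x + 22·y + 250/3 = 0 ∩ |DF|² = 2600/9]
2. D_y = -13/3  [line 9·x + 22·y + 250/3 = 0 ∩ |DF|² = 2600/9]
   → D = (4/3, -13/3)
3. C_x = 68/3  [C is the reflection of D across B]
4. C_y = -59/3  [C is the reflection of D across B]
   → C = (68/3, -59/3)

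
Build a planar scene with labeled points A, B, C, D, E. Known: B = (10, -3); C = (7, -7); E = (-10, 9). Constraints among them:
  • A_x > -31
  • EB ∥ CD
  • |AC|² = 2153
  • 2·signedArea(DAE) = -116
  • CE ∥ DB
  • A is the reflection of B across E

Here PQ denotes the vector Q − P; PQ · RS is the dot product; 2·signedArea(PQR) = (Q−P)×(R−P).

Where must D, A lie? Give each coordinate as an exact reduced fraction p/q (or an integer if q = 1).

A = (-30, 21)
D = (27, -19)

1. D_x = 27  [CE ∥ DB ∩ EB ∥ CD]
2. D_y = -19  [CE ∥ DB ∩ EB ∥ CD]
   → D = (27, -19)
3. A_x = -30  [A is the reflection of B across E]
4. A_y = 21  [A is the reflection of B across E]
   → A = (-30, 21)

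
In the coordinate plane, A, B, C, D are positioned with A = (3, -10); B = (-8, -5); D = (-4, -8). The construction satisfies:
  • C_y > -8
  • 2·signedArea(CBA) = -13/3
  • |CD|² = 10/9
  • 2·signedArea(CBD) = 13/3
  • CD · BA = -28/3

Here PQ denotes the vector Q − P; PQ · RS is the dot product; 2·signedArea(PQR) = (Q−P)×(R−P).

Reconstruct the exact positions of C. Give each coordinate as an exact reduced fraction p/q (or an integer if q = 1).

C = (-3, -23/3)

1. C_x = -3  [2·signedArea(CBA) = -13/3 ∩ 2·signedArea(CBD) = 13/3]
2. C_y = -23/3  [2·signedArea(CBA) = -13/3 ∩ 2·signedArea(CBD) = 13/3]
   → C = (-3, -23/3)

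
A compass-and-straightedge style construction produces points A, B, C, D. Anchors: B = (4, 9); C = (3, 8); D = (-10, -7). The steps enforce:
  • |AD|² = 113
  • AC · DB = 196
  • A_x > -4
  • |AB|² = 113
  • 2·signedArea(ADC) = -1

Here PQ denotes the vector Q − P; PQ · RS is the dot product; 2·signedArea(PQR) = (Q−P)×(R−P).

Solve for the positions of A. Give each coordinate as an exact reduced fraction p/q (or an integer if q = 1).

A = (-3, 1)

1. A_x = -3  [2·signedArea(ADC) = -1 ∩ AC · DB = 196]
2. A_y = 1  [2·signedArea(ADC) = -1 ∩ AC · DB = 196]
   → A = (-3, 1)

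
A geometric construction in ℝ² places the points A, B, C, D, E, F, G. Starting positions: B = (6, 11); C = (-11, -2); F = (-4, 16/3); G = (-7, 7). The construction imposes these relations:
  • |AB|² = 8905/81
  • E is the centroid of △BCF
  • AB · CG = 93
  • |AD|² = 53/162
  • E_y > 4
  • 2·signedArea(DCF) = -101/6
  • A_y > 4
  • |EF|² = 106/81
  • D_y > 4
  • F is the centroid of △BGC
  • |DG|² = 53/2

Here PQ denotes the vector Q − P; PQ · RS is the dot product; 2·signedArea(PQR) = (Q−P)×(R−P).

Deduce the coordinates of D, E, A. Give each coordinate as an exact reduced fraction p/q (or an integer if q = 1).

A = (-2, 38/9)
D = (-5/2, 9/2)
E = (-3, 43/9)

1. D_x = -5/2  [line -22/3·x + 7·y + -299/6 = 0 ∩ |DG|² = 53/2]
2. D_y = 9/2  [line -22/3·x + 7·y + -299/6 = 0 ∩ |DG|² = 53/2]
   → D = (-5/2, 9/2)
3. E_x = -3  [E is the centroid of △BCF]
4. E_y = 43/9  [E is the centroid of △BCF]
   → E = (-3, 43/9)
5. A_x = -2  [line -4·x + -9·y + 30 = 0 ∩ |AB|² = 8905/81]
6. A_y = 38/9  [line -4·x + -9·y + 30 = 0 ∩ |AB|² = 8905/81]
   → A = (-2, 38/9)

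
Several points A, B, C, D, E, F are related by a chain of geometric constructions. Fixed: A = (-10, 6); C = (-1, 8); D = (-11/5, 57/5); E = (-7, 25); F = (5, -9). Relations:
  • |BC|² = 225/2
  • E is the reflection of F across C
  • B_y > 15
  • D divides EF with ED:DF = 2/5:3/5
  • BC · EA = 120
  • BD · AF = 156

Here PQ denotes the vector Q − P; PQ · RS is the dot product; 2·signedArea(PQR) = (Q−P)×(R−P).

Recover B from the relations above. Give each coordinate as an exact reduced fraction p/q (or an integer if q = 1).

B = (-17/2, 31/2)

1. B_x = -17/2  [BD · AF = 156 ∩ BC · EA = 120]
2. B_y = 31/2  [BD · AF = 156 ∩ BC · EA = 120]
   → B = (-17/2, 31/2)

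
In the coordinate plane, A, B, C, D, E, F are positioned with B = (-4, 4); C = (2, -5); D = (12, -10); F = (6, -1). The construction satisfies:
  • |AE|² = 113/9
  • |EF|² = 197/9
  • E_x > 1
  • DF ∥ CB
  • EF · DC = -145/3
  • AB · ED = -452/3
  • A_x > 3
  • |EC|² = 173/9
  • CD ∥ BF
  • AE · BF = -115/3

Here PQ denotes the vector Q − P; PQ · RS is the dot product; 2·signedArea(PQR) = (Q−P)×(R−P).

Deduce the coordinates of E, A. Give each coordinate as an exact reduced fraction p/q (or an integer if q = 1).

1. E_x = 4/3  [line 10·x + -5·y + -50/3 = 0 ∩ |EC|² = 173/9]
2. E_y = -2/3  [line 10·x + -5·y + -50/3 = 0 ∩ |EC|² = 173/9]
   → E = (4/3, -2/3)
3. A_x = 4  [AE · BF = -115/3 ∩ AB · ED = -452/3]
4. A_y = -3  [AE · BF = -115/3 ∩ AB · ED = -452/3]
   → A = (4, -3)

A = (4, -3)
E = (4/3, -2/3)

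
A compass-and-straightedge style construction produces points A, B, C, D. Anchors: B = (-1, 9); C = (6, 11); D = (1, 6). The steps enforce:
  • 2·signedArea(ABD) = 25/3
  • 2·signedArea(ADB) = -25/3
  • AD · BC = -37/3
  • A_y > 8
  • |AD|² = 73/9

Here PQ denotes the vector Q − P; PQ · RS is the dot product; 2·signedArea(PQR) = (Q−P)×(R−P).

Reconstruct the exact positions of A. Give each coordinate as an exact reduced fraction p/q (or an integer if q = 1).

A = (2, 26/3)

1. A_x = 2  [2·signedArea(ABD) = 25/3 ∩ AD · BC = -37/3]
2. A_y = 26/3  [2·signedArea(ABD) = 25/3 ∩ AD · BC = -37/3]
   → A = (2, 26/3)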